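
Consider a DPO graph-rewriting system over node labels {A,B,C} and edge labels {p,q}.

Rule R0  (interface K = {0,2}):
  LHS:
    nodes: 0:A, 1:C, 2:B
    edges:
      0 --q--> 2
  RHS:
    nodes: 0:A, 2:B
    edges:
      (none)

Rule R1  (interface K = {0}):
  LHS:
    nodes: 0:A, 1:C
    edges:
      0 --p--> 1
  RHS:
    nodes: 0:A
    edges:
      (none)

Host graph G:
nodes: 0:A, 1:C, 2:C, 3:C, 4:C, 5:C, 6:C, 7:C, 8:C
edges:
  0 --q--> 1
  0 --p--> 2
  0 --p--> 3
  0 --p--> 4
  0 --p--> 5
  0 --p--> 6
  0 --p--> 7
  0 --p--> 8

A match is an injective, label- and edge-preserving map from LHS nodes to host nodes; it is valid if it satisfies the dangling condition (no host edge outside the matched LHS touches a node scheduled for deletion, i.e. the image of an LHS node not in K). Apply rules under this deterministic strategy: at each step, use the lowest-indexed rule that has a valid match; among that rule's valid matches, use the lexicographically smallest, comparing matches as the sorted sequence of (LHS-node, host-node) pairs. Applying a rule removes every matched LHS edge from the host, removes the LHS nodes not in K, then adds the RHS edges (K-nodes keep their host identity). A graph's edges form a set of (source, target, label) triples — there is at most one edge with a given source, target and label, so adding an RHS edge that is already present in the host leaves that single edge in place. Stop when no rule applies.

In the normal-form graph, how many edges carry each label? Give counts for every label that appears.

[0] host  ⇒  9 nodes, 8 edges  {0-q->1 0-p->2 0-p->3 0-p->4 0-p->5 0-p->6 0-p->7 0-p->8}
[1] R1 @ {0↦0, 1↦2}  ⇒  8 nodes, 7 edges  {0-q->1 0-p->3 0-p->4 0-p->5 0-p->6 0-p->7 0-p->8}
[2] R1 @ {0↦0, 1↦3}  ⇒  7 nodes, 6 edges  {0-q->1 0-p->4 0-p->5 0-p->6 0-p->7 0-p->8}
[3] R1 @ {0↦0, 1↦4}  ⇒  6 nodes, 5 edges  {0-q->1 0-p->5 0-p->6 0-p->7 0-p->8}
[4] R1 @ {0↦0, 1↦5}  ⇒  5 nodes, 4 edges  {0-q->1 0-p->6 0-p->7 0-p->8}
[5] R1 @ {0↦0, 1↦6}  ⇒  4 nodes, 3 edges  {0-q->1 0-p->7 0-p->8}
[6] R1 @ {0↦0, 1↦7}  ⇒  3 nodes, 2 edges  {0-q->1 0-p->8}
[7] R1 @ {0↦0, 1↦8}  ⇒  2 nodes, 1 edges  {0-q->1}
halt: no rule applies after step 7
NF edges: [(0, 1, 'q')]

Answer: q:1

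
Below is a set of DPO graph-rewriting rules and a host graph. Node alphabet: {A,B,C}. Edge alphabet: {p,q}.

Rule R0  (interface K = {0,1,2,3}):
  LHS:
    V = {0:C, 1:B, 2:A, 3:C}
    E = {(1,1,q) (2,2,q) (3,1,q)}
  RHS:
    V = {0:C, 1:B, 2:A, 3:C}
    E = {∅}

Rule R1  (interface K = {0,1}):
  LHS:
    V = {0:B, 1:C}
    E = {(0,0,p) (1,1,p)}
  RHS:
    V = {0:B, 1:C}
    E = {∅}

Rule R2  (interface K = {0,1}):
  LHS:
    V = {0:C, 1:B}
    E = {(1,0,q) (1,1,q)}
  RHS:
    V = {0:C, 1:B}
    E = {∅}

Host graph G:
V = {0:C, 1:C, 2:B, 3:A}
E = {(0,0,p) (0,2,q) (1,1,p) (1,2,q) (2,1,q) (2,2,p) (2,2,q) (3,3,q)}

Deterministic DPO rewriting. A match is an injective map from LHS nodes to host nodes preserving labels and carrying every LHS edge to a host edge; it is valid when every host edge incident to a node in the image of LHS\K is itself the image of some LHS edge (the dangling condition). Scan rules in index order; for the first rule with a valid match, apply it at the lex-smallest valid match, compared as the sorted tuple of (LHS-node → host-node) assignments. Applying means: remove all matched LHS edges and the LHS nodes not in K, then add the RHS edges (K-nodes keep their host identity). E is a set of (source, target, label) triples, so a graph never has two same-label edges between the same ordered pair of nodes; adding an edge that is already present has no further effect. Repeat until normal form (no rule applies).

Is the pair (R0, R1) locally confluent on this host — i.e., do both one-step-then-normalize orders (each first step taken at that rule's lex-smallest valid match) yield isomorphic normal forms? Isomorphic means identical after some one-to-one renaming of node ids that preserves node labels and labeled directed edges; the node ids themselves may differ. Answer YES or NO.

branch R0-first: apply at {0↦0, 1↦2, 2↦3, 3↦1} → |E|=5, then 1 more step(s) → NF |V|=4 |E|=3 V={0:C, 1:C, 2:B, 3:A} E=0-q->2 1-p->1 2-q->1
branch R1-first: apply at {0↦2, 1↦0} → |E|=6, then 1 more step(s) → NF |V|=4 |E|=3 V={0:C, 1:C, 2:B, 3:A} E=0-q->2 1-p->1 2-q->1
graphs isomorphic (equal up to label-preserving node renaming)

Answer: YES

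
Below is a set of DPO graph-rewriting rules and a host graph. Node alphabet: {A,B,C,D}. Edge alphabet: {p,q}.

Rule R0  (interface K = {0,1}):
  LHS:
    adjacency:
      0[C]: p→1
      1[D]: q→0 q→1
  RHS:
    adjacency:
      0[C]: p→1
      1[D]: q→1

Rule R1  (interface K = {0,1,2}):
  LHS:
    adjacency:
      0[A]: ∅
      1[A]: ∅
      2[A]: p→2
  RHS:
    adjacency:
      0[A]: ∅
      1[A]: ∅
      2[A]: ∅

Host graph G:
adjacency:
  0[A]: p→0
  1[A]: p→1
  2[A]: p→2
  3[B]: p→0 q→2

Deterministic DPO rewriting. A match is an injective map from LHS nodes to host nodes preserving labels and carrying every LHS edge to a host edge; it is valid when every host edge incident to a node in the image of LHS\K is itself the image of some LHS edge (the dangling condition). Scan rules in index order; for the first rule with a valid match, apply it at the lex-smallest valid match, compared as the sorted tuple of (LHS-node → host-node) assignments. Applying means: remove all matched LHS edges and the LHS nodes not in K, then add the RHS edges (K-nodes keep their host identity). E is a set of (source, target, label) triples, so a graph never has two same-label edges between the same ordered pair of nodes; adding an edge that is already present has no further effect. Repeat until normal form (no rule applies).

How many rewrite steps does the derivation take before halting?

Answer: 3

Rewrite trace:
[0] host  ⇒  4 nodes, 5 edges  {0-p->0 1-p->1 2-p->2 3-p->0 3-q->2}
[1] R1 @ {0↦0, 1↦1, 2↦2}  ⇒  4 nodes, 4 edges  {0-p->0 1-p->1 3-p->0 3-q->2}
[2] R1 @ {0↦0, 1↦2, 2↦1}  ⇒  4 nodes, 3 edges  {0-p->0 3-p->0 3-q->2}
[3] R1 @ {0↦1, 1↦2, 2↦0}  ⇒  4 nodes, 2 edges  {3-p->0 3-q->2}
final graph: no rule applies after step 3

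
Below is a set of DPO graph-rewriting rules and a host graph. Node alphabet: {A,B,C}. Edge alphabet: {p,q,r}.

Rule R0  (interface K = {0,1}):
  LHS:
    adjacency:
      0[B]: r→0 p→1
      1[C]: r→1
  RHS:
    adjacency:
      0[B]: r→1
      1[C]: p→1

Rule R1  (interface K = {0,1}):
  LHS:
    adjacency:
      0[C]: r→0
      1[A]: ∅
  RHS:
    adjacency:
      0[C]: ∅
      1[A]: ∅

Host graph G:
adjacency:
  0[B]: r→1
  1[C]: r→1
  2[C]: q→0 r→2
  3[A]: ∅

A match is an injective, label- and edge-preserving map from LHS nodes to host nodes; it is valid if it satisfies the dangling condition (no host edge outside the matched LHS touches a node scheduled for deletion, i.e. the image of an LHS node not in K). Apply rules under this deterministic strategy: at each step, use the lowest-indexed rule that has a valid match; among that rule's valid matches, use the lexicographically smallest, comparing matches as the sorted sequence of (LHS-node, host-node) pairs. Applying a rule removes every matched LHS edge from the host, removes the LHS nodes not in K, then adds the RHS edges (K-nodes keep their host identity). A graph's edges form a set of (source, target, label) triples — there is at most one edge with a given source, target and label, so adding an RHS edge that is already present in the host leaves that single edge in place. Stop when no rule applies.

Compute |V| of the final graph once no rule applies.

Answer: 4

Rewrite trace:
initial: |V|=4 |E|=4  E = 0-r->1 1-r->1 2-q->0 2-r->2
step 1: apply R1 at {0↦1, 1↦3}  → |V|=4 |E|=3  E = 0-r->1 2-q->0 2-r->2
step 2: apply R1 at {0↦2, 1↦3}  → |V|=4 |E|=2  E = 0-r->1 2-q->0
normal form: no rule applies after step 2
NF nodes: {0:B, 1:C, 2:C, 3:A}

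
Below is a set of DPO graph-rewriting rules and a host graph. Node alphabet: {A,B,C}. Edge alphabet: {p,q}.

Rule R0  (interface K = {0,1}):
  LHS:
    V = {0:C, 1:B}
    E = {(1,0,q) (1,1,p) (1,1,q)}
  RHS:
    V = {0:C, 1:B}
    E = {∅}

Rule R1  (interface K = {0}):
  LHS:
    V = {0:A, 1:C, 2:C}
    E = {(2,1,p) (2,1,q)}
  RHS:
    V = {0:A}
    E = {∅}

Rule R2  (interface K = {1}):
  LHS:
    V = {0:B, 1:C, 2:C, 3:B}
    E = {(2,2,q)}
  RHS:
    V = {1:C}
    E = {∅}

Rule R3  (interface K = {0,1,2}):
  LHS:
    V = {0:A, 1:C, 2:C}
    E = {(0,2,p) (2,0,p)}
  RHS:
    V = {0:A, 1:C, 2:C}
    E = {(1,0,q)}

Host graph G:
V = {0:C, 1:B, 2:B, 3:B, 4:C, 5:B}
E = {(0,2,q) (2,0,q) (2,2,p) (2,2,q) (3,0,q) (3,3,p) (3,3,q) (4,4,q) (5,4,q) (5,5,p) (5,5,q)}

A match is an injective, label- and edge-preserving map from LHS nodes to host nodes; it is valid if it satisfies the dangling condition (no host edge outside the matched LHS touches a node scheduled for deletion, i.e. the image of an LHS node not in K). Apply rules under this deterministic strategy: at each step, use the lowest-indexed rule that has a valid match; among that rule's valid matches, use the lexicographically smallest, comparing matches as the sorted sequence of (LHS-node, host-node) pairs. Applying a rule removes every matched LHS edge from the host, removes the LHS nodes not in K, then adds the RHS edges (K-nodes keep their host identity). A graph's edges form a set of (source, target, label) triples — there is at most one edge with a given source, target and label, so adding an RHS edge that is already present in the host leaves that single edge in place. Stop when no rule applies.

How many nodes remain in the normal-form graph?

initial: |V|=6 |E|=11  E = 0-q->2 2-q->0 2-p->2 2-q->2 3-q->0 3-p->3 3-q->3 4-q->4 5-q->4 5-p->5 5-q->5
step 1: apply R0 at {0↦0, 1↦2}  → |V|=6 |E|=8  E = 0-q->2 3-q->0 3-p->3 3-q->3 4-q->4 5-q->4 5-p->5 5-q->5
step 2: apply R0 at {0↦0, 1↦3}  → |V|=6 |E|=5  E = 0-q->2 4-q->4 5-q->4 5-p->5 5-q->5
step 3: apply R0 at {0↦4, 1↦5}  → |V|=6 |E|=2  E = 0-q->2 4-q->4
step 4: apply R2 at {0↦1, 1↦0, 2↦4, 3↦3}  → |V|=3 |E|=1  E = 0-q->2
final graph: no rule applies after step 4
NF nodes: {0:C, 2:B, 5:B}

Answer: 3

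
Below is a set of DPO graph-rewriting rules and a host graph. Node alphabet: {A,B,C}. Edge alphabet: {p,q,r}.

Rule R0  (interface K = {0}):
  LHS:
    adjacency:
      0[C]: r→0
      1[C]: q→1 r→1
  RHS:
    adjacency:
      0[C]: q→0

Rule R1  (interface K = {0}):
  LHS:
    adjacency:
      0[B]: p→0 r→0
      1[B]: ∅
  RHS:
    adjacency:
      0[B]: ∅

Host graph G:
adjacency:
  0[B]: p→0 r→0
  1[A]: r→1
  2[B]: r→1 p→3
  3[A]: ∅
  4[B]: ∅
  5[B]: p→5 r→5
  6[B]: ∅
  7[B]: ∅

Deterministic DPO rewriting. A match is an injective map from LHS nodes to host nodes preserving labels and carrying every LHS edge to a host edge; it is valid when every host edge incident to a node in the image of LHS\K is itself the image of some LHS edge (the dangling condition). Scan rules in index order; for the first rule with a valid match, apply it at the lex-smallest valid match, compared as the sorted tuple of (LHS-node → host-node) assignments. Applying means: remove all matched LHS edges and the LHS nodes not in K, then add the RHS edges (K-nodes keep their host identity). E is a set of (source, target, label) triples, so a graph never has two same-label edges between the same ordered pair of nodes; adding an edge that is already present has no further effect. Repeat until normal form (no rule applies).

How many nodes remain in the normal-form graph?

Answer: 6

Steps:
[0] host  ⇒  8 nodes, 7 edges  {0-p->0 0-r->0 1-r->1 2-r->1 2-p->3 5-p->5 5-r->5}
[1] R1 @ {0↦0, 1↦4}  ⇒  7 nodes, 5 edges  {1-r->1 2-r->1 2-p->3 5-p->5 5-r->5}
[2] R1 @ {0↦5, 1↦0}  ⇒  6 nodes, 3 edges  {1-r->1 2-r->1 2-p->3}
halt: no rule applies after step 2
NF nodes: {1:A, 2:B, 3:A, 5:B, 6:B, 7:B}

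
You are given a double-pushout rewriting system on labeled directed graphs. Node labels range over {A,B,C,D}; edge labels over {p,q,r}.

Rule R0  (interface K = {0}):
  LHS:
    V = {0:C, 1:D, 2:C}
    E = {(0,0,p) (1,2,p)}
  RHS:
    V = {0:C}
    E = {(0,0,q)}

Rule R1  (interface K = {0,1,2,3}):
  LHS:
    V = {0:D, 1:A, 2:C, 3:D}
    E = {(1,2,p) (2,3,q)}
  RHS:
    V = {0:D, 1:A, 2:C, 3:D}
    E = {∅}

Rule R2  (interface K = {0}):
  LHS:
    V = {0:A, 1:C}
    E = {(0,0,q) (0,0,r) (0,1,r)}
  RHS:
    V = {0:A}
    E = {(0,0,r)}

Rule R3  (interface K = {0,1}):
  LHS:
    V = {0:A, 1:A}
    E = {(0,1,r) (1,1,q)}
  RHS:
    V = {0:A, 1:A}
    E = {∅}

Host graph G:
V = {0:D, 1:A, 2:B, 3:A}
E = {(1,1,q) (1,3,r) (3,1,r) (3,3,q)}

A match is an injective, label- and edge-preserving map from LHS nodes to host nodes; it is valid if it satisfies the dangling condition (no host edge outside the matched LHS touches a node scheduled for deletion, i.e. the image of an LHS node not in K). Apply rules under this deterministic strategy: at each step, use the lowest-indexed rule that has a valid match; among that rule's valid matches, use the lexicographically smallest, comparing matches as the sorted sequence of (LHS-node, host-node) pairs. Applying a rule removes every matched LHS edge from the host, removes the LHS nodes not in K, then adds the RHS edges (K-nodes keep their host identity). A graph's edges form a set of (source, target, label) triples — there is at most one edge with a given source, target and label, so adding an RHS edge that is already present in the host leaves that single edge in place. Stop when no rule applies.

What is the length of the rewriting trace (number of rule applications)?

initial: |V|=4 |E|=4  E = 1-q->1 1-r->3 3-r->1 3-q->3
step 1: apply R3 at {0↦1, 1↦3}  → |V|=4 |E|=2  E = 1-q->1 3-r->1
step 2: apply R3 at {0↦3, 1↦1}  → |V|=4 |E|=0  E = ∅
final graph: no rule applies after step 2

Answer: 2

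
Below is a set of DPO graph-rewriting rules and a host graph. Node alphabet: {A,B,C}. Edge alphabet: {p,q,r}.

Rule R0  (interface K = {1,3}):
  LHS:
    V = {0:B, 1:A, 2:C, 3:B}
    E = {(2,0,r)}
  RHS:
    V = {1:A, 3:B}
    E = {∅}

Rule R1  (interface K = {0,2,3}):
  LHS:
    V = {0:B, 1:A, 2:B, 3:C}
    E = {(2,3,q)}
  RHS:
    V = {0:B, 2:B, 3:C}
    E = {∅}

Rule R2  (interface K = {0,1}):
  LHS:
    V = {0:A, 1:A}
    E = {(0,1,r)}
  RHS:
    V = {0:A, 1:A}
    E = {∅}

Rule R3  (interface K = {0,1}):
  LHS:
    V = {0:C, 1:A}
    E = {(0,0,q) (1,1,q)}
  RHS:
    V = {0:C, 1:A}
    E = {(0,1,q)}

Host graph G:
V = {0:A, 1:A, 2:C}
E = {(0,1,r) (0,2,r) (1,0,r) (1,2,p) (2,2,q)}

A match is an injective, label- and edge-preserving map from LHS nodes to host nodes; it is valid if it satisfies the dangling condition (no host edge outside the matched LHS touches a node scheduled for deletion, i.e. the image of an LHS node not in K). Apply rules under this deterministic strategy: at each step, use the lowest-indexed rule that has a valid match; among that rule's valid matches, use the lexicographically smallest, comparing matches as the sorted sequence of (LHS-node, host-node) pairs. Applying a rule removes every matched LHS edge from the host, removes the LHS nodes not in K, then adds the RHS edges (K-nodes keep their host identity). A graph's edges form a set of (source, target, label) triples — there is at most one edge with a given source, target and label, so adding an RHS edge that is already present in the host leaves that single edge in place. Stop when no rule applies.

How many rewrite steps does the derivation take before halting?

Answer: 2

Rewrite trace:
[0] host  ⇒  3 nodes, 5 edges  {0-r->1 0-r->2 1-r->0 1-p->2 2-q->2}
[1] R2 @ {0↦0, 1↦1}  ⇒  3 nodes, 4 edges  {0-r->2 1-r->0 1-p->2 2-q->2}
[2] R2 @ {0↦1, 1↦0}  ⇒  3 nodes, 3 edges  {0-r->2 1-p->2 2-q->2}
final graph: no rule applies after step 2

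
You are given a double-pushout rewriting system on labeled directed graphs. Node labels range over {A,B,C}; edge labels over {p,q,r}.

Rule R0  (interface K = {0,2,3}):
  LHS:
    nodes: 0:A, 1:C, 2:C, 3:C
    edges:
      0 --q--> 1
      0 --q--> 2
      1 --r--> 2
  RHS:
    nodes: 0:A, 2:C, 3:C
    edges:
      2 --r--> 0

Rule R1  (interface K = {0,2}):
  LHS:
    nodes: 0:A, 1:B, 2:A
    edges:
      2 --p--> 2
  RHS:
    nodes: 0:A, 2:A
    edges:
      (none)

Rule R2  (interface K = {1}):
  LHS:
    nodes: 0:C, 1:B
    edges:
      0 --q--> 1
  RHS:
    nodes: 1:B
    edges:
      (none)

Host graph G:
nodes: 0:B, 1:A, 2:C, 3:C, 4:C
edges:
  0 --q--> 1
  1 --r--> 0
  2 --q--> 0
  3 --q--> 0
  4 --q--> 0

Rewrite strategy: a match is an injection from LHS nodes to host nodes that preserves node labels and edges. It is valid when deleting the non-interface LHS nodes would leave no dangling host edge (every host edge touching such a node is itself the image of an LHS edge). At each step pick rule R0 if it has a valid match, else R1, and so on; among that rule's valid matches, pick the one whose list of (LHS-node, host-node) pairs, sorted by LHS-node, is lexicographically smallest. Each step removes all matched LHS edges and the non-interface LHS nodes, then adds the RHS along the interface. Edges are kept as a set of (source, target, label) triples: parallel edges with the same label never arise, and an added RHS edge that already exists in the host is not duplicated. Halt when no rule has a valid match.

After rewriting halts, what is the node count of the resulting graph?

Answer: 2

Steps:
start.  V:5 E:5  edges: 0-q->1 1-r->0 2-q->0 3-q->0 4-q->0
1. fire R2 via {0↦2, 1↦0}  →  V:4 E:4  edges: 0-q->1 1-r->0 3-q->0 4-q->0
2. fire R2 via {0↦3, 1↦0}  →  V:3 E:3  edges: 0-q->1 1-r->0 4-q->0
3. fire R2 via {0↦4, 1↦0}  →  V:2 E:2  edges: 0-q->1 1-r->0
normal form: no rule applies after step 3
NF nodes: {0:B, 1:A}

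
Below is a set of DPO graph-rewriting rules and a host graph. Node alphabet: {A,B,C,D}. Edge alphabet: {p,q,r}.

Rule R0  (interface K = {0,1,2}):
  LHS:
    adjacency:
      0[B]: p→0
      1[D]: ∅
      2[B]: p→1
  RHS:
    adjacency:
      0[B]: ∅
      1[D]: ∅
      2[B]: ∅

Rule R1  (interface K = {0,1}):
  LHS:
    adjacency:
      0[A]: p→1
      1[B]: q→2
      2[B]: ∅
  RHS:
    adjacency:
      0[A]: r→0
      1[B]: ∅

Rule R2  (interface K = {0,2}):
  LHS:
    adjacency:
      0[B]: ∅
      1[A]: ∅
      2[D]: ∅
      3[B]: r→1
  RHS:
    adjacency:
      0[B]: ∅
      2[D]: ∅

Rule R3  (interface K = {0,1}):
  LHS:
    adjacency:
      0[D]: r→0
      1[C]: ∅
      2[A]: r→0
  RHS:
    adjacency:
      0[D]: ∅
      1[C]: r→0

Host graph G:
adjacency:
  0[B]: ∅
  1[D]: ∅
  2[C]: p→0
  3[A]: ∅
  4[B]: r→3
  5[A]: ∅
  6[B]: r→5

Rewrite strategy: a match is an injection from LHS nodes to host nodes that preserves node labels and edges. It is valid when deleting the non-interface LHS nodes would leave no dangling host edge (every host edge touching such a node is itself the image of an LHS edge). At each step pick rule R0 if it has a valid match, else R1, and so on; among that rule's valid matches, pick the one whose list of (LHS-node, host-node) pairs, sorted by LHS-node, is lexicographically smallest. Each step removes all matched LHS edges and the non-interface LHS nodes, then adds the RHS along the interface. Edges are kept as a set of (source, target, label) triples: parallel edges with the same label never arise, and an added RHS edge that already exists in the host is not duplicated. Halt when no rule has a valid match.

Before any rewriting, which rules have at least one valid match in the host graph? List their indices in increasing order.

Answer: [R2]

Rewrite trace:
R0: no valid match — LHS pattern not found
R1: no valid match — LHS pattern not found
R2: 4 valid matches — {0↦0, 1↦3, 2↦1, 3↦4}, {0↦0, 1↦5, 2↦1, 3↦6}, {0↦4, 1↦5, 2↦1, 3↦6} (+1 more)
R3: no valid match — LHS pattern not found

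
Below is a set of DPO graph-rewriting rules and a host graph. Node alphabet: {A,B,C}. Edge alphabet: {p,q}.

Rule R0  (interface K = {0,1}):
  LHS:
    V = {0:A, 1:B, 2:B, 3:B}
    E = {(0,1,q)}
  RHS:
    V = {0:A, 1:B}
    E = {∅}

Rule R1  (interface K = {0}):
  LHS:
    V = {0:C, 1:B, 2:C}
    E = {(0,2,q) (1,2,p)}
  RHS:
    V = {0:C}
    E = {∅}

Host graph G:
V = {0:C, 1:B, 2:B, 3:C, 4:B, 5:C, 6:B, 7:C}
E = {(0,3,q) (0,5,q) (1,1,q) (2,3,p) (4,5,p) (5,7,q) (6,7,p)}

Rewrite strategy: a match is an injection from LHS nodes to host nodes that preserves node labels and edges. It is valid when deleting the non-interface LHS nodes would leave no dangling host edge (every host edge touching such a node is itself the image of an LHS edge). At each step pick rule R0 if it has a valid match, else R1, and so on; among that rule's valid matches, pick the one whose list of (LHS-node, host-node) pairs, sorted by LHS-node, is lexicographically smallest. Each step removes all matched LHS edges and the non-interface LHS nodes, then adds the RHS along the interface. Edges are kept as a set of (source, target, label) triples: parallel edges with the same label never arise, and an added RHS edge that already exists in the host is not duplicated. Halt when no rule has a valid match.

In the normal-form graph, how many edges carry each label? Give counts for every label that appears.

Answer: q:1

Steps:
[0] host  ⇒  8 nodes, 7 edges  {0-q->3 0-q->5 1-q->1 2-p->3 4-p->5 5-q->7 6-p->7}
[1] R1 @ {0↦0, 1↦2, 2↦3}  ⇒  6 nodes, 5 edges  {0-q->5 1-q->1 4-p->5 5-q->7 6-p->7}
[2] R1 @ {0↦5, 1↦6, 2↦7}  ⇒  4 nodes, 3 edges  {0-q->5 1-q->1 4-p->5}
[3] R1 @ {0↦0, 1↦4, 2↦5}  ⇒  2 nodes, 1 edges  {1-q->1}
normal form: no rule applies after step 3
NF edges: [(1, 1, 'q')]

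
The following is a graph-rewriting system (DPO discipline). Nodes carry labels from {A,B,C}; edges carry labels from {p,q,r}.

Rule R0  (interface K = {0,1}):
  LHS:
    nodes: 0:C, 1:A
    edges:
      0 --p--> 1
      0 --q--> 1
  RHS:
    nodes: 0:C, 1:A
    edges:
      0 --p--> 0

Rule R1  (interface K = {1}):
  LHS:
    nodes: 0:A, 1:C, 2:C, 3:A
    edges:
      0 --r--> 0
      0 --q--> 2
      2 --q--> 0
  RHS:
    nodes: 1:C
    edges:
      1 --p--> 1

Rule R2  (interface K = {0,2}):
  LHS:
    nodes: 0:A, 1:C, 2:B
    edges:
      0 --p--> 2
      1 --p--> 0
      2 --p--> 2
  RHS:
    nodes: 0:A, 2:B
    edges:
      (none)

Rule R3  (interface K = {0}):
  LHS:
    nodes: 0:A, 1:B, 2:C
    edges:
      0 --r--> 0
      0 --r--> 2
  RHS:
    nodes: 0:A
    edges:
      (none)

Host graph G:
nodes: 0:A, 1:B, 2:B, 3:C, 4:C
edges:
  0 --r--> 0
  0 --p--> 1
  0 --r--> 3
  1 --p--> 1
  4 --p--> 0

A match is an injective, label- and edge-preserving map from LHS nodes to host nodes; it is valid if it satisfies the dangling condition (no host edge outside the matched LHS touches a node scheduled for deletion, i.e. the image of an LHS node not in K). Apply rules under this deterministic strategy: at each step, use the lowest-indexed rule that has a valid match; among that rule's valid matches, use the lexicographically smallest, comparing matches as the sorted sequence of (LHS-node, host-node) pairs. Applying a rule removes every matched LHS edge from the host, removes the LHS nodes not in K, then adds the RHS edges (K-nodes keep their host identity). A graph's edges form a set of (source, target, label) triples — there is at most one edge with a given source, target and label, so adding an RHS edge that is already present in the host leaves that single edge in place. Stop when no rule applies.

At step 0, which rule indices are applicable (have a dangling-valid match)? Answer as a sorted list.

R0: no valid match — LHS pattern not found
R1: no valid match — LHS pattern not found
R2: 1 valid match — {0↦0, 1↦4, 2↦1}
R3: 1 valid match — {0↦0, 1↦2, 2↦3}

Answer: [R2,R3]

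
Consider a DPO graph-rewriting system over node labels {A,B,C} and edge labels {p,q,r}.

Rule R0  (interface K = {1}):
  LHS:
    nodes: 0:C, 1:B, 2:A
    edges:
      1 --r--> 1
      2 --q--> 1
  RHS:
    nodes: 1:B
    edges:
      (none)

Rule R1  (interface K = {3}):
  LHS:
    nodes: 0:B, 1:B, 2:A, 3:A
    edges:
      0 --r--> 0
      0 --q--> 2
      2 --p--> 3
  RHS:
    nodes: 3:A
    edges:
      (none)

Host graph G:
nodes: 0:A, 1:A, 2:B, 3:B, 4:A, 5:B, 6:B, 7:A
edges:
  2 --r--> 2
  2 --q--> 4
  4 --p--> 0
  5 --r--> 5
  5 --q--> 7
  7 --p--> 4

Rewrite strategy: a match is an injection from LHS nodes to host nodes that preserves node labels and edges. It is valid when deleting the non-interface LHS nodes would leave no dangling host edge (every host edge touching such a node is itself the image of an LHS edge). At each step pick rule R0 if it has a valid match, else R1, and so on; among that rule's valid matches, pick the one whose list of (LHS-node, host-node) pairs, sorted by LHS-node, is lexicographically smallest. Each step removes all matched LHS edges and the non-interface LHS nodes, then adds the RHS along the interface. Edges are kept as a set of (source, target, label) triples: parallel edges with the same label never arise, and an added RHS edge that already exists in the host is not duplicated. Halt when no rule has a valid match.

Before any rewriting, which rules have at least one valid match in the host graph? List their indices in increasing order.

Answer: [R1]

Rewrite trace:
R0: no valid match — LHS pattern not found
R1: 2 valid matches — {0↦5, 1↦3, 2↦7, 3↦4}, {0↦5, 1↦6, 2↦7, 3↦4}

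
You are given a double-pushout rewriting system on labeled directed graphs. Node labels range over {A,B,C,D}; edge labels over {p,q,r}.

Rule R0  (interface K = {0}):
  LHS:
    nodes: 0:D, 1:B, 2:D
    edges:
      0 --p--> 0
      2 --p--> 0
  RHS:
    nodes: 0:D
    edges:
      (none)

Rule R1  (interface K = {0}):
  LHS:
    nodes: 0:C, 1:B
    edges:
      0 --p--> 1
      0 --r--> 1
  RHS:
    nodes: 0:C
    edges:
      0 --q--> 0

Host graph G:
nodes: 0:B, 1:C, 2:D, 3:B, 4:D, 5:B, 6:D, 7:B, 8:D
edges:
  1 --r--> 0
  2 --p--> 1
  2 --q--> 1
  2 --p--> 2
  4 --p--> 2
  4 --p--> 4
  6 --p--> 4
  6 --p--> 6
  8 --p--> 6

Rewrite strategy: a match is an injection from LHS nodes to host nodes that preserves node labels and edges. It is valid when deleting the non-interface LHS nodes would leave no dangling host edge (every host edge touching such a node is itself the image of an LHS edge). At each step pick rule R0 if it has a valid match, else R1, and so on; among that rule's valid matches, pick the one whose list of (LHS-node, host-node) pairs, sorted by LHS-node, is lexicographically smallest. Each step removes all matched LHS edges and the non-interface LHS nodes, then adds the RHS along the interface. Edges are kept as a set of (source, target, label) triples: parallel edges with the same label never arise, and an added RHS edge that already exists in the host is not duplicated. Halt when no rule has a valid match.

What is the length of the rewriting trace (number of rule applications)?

Answer: 3

Derivation:
[0] host  ⇒  9 nodes, 9 edges  {1-r->0 2-p->1 2-q->1 2-p->2 4-p->2 4-p->4 6-p->4 6-p->6 8-p->6}
[1] R0 @ {0↦6, 1↦3, 2↦8}  ⇒  7 nodes, 7 edges  {1-r->0 2-p->1 2-q->1 2-p->2 4-p->2 4-p->4 6-p->4}
[2] R0 @ {0↦4, 1↦5, 2↦6}  ⇒  5 nodes, 5 edges  {1-r->0 2-p->1 2-q->1 2-p->2 4-p->2}
[3] R0 @ {0↦2, 1↦7, 2↦4}  ⇒  3 nodes, 3 edges  {1-r->0 2-p->1 2-q->1}
final graph: no rule applies after step 3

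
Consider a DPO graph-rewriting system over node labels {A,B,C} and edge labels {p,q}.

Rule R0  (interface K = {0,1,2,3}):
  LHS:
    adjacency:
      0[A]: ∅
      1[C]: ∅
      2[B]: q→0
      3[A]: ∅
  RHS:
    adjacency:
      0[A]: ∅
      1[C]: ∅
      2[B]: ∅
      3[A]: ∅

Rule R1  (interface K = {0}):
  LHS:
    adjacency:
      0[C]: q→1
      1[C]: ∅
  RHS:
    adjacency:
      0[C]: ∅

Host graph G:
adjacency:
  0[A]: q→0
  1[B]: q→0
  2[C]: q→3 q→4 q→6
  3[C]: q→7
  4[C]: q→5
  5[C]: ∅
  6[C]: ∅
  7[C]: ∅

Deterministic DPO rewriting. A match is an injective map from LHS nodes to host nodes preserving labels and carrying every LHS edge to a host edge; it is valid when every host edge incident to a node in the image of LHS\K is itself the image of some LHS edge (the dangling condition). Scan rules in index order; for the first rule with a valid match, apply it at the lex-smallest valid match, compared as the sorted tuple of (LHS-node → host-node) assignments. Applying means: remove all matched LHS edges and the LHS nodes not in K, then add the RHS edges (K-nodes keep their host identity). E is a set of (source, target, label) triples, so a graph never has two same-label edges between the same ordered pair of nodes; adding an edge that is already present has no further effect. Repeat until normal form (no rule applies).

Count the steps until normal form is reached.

Answer: 5

Steps:
[0] host  ⇒  8 nodes, 7 edges  {0-q->0 1-q->0 2-q->3 2-q->4 2-q->6 3-q->7 4-q->5}
[1] R1 @ {0↦2, 1↦6}  ⇒  7 nodes, 6 edges  {0-q->0 1-q->0 2-q->3 2-q->4 3-q->7 4-q->5}
[2] R1 @ {0↦3, 1↦7}  ⇒  6 nodes, 5 edges  {0-q->0 1-q->0 2-q->3 2-q->4 4-q->5}
[3] R1 @ {0↦2, 1↦3}  ⇒  5 nodes, 4 edges  {0-q->0 1-q->0 2-q->4 4-q->5}
[4] R1 @ {0↦4, 1↦5}  ⇒  4 nodes, 3 edges  {0-q->0 1-q->0 2-q->4}
[5] R1 @ {0↦2, 1↦4}  ⇒  3 nodes, 2 edges  {0-q->0 1-q->0}
final graph: no rule applies after step 5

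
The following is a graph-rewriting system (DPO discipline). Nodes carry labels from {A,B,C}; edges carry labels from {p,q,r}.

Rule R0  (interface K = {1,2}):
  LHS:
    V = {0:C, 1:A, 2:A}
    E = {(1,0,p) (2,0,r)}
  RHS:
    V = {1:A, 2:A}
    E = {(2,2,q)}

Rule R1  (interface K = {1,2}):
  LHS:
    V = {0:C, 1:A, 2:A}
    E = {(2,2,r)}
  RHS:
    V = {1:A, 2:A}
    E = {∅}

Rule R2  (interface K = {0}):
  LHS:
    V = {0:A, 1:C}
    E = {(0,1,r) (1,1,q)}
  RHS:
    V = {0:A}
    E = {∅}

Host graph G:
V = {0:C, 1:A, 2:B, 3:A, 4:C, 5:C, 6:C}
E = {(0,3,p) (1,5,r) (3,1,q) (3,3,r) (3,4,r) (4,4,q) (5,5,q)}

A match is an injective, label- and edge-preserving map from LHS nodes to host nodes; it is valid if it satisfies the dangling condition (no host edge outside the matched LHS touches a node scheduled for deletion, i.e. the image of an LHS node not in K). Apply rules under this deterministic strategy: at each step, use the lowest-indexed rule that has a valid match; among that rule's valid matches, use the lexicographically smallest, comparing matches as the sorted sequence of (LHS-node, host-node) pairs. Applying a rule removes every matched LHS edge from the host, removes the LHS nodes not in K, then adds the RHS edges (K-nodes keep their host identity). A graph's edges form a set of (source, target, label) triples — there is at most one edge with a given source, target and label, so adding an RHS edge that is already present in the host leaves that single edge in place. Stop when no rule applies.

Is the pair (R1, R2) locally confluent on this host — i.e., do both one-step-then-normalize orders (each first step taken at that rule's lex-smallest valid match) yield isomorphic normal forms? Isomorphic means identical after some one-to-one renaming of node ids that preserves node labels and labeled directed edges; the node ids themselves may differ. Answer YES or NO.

Answer: YES

Derivation:
branch R1-first: apply at {0↦6, 1↦1, 2↦3} → |E|=6, then 2 more step(s) → NF |V|=4 |E|=2 V={0:C, 1:A, 2:B, 3:A} E=0-p->3 3-q->1
branch R2-first: apply at {0↦1, 1↦5} → |E|=5, then 2 more step(s) → NF |V|=4 |E|=2 V={0:C, 1:A, 2:B, 3:A} E=0-p->3 3-q->1
graphs isomorphic (equal up to label-preserving node renaming)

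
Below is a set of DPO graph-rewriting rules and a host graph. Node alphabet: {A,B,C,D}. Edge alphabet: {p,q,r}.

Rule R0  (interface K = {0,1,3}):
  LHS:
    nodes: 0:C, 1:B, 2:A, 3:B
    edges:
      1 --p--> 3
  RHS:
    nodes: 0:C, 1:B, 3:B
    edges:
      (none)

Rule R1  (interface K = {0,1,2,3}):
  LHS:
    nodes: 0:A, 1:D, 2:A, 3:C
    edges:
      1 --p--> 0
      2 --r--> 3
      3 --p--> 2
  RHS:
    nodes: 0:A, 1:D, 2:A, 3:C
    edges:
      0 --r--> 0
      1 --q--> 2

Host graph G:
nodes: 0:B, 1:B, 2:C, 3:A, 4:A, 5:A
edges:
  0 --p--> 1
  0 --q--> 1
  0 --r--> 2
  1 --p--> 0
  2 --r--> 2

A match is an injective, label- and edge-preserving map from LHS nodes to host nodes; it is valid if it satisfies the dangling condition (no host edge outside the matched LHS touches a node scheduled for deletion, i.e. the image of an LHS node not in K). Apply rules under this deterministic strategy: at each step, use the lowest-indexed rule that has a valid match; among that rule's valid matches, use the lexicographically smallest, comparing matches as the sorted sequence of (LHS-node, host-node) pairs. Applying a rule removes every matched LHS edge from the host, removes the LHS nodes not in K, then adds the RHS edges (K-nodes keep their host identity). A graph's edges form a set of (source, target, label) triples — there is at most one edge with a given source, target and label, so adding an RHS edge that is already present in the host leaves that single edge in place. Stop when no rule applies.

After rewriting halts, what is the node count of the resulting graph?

start.  V:6 E:5  edges: 0-p->1 0-q->1 0-r->2 1-p->0 2-r->2
1. fire R0 via {0↦2, 1↦0, 2↦3, 3↦1}  →  V:5 E:4  edges: 0-q->1 0-r->2 1-p->0 2-r->2
2. fire R0 via {0↦2, 1↦1, 2↦4, 3↦0}  →  V:4 E:3  edges: 0-q->1 0-r->2 2-r->2
normal form: no rule applies after step 2
NF nodes: {0:B, 1:B, 2:C, 5:A}

Answer: 4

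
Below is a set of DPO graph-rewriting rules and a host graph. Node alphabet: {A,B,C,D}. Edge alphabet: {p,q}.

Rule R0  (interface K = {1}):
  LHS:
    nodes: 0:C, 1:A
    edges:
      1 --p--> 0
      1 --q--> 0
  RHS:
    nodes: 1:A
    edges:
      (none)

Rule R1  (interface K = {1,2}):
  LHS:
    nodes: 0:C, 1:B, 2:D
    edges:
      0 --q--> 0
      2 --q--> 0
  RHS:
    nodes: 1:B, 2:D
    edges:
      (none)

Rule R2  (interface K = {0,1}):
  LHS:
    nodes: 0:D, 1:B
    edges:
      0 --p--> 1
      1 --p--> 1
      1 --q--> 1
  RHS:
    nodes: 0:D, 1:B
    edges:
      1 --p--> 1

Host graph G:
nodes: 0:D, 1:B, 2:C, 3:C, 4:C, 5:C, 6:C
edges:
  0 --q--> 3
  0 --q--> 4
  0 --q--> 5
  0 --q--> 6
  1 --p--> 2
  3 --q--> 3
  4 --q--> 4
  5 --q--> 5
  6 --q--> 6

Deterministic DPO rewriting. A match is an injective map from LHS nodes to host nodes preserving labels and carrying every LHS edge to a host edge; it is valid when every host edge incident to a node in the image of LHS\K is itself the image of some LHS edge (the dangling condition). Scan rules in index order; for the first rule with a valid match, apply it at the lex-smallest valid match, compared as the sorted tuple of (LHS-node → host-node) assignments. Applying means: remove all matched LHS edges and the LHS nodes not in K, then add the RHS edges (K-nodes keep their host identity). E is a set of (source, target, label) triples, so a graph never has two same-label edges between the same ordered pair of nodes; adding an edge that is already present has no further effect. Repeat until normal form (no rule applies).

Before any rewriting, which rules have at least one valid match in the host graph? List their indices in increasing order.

Answer: [R1]

Steps:
R0: no valid match — LHS pattern not found
R1: 4 valid matches — {0↦3, 1↦1, 2↦0}, {0↦4, 1↦1, 2↦0}, {0↦5, 1↦1, 2↦0} (+1 more)
R2: no valid match — LHS pattern not found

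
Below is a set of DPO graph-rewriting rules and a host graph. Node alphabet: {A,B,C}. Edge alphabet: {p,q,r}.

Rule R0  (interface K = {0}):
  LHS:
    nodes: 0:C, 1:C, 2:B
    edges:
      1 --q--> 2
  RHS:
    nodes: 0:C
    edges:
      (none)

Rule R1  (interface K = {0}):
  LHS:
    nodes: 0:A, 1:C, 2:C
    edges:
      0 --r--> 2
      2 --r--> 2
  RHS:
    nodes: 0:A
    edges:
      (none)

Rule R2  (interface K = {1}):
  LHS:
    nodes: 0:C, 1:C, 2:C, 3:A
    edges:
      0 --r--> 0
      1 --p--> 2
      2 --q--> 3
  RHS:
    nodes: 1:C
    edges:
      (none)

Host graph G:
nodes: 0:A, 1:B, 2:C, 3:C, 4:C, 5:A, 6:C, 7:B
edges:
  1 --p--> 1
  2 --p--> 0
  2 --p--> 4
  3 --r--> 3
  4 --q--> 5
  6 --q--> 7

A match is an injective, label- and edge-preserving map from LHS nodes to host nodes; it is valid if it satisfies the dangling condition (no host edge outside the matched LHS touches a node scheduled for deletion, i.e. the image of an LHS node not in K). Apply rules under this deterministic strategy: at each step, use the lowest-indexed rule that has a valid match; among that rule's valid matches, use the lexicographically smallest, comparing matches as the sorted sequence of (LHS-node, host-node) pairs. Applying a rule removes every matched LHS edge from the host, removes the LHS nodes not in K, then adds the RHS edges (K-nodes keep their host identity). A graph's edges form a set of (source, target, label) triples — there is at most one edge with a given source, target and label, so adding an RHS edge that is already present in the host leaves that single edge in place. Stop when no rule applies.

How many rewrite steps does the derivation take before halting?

Answer: 2

Derivation:
[0] host  ⇒  8 nodes, 6 edges  {1-p->1 2-p->0 2-p->4 3-r->3 4-q->5 6-q->7}
[1] R0 @ {0↦2, 1↦6, 2↦7}  ⇒  6 nodes, 5 edges  {1-p->1 2-p->0 2-p->4 3-r->3 4-q->5}
[2] R2 @ {0↦3, 1↦2, 2↦4, 3↦5}  ⇒  3 nodes, 2 edges  {1-p->1 2-p->0}
halt: no rule applies after step 2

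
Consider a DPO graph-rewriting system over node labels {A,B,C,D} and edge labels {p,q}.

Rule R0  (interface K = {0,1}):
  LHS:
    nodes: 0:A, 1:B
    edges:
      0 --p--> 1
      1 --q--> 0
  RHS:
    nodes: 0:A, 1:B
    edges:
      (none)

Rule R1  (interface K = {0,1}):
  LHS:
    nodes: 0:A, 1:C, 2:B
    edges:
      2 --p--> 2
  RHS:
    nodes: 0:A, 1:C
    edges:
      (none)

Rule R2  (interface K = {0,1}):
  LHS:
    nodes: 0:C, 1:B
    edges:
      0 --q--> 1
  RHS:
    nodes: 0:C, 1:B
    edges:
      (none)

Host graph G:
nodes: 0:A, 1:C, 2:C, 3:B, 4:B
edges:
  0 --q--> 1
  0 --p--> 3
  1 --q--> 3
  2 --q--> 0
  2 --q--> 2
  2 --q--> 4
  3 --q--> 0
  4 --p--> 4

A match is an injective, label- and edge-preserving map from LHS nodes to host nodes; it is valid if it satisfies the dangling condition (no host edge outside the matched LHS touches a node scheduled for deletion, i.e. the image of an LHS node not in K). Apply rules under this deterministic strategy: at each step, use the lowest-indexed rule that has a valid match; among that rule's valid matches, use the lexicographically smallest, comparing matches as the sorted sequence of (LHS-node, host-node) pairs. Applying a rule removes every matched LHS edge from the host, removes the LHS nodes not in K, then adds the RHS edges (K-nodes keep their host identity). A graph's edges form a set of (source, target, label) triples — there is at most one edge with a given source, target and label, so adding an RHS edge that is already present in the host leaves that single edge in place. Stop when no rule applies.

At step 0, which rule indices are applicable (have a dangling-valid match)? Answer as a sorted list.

R0: 1 valid match — {0↦0, 1↦3}
R1: no valid match — 2 raw matches, all fail dangling condition
R2: 2 valid matches — {0↦1, 1↦3}, {0↦2, 1↦4}

Answer: [R0,R2]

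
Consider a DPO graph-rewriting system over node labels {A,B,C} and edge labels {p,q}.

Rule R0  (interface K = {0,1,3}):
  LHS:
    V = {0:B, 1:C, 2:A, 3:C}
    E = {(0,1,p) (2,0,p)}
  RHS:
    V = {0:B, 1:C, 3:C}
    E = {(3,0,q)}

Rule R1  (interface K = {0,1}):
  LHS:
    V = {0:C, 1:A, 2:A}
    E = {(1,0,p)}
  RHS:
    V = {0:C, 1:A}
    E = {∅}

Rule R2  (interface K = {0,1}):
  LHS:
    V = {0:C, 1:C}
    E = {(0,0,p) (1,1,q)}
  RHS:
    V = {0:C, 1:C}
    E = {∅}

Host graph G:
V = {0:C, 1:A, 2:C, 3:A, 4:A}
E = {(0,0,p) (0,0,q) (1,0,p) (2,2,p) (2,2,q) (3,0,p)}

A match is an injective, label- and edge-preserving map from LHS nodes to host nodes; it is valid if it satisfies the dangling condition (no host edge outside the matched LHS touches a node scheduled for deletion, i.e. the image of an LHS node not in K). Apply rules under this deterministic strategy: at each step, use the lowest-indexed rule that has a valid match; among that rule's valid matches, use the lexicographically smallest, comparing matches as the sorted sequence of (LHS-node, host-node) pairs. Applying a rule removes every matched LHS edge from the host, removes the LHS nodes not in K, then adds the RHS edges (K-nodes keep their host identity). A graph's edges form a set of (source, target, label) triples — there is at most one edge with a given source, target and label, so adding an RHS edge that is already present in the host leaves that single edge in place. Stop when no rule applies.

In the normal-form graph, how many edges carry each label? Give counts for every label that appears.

Answer: (no edges)

Steps:
start.  V:5 E:6  edges: 0-p->0 0-q->0 1-p->0 2-p->2 2-q->2 3-p->0
1. fire R1 via {0↦0, 1↦1, 2↦4}  →  V:4 E:5  edges: 0-p->0 0-q->0 2-p->2 2-q->2 3-p->0
2. fire R1 via {0↦0, 1↦3, 2↦1}  →  V:3 E:4  edges: 0-p->0 0-q->0 2-p->2 2-q->2
3. fire R2 via {0↦0, 1↦2}  →  V:3 E:2  edges: 0-q->0 2-p->2
4. fire R2 via {0↦2, 1↦0}  →  V:3 E:0  edges: ∅
final graph: no rule applies after step 4
NF edges: []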